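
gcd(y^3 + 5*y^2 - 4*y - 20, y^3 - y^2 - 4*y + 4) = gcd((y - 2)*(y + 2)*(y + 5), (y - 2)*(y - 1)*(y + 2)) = y^2 - 4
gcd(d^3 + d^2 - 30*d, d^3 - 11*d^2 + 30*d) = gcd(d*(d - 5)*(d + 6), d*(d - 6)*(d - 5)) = d^2 - 5*d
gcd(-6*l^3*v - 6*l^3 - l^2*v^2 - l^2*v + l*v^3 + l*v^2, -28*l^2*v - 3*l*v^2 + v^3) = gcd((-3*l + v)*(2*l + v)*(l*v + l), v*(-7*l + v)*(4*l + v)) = 1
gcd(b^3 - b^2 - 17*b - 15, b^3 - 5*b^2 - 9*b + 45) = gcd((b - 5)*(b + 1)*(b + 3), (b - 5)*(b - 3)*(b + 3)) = b^2 - 2*b - 15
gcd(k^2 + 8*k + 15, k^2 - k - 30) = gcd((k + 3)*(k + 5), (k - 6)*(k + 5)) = k + 5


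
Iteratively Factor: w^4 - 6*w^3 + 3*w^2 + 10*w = (w - 2)*(w^3 - 4*w^2 - 5*w) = w*(w - 2)*(w^2 - 4*w - 5) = w*(w - 5)*(w - 2)*(w + 1)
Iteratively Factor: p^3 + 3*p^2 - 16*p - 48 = (p + 3)*(p^2 - 16) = (p + 3)*(p + 4)*(p - 4)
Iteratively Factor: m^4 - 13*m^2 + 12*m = (m - 1)*(m^3 + m^2 - 12*m) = (m - 3)*(m - 1)*(m^2 + 4*m) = m*(m - 3)*(m - 1)*(m + 4)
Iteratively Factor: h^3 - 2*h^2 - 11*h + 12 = (h - 1)*(h^2 - h - 12) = (h - 1)*(h + 3)*(h - 4)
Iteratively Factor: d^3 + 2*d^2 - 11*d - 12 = (d + 1)*(d^2 + d - 12) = (d + 1)*(d + 4)*(d - 3)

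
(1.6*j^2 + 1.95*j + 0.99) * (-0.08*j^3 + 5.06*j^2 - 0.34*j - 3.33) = -0.128*j^5 + 7.94*j^4 + 9.2438*j^3 - 0.981600000000001*j^2 - 6.8301*j - 3.2967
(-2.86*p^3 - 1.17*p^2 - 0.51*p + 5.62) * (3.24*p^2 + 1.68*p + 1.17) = -9.2664*p^5 - 8.5956*p^4 - 6.9642*p^3 + 15.9831*p^2 + 8.8449*p + 6.5754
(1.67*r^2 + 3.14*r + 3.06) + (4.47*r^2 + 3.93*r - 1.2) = 6.14*r^2 + 7.07*r + 1.86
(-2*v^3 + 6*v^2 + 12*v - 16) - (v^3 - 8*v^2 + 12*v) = -3*v^3 + 14*v^2 - 16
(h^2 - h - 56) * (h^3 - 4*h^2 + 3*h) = h^5 - 5*h^4 - 49*h^3 + 221*h^2 - 168*h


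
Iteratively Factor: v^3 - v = (v - 1)*(v^2 + v) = v*(v - 1)*(v + 1)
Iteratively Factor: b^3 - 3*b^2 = (b)*(b^2 - 3*b) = b^2*(b - 3)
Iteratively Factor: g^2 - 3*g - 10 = (g + 2)*(g - 5)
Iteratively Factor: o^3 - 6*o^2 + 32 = (o - 4)*(o^2 - 2*o - 8) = (o - 4)^2*(o + 2)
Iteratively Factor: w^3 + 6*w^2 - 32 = (w + 4)*(w^2 + 2*w - 8) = (w + 4)^2*(w - 2)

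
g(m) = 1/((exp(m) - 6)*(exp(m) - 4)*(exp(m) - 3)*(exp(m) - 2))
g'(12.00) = 0.00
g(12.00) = 0.00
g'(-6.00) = 0.00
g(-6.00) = 0.01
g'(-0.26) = 0.03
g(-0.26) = 0.02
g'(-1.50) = 0.00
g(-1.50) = 0.01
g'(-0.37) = 0.02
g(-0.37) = 0.02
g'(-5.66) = 0.00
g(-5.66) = 0.01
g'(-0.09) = 0.05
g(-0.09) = 0.03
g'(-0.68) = 0.01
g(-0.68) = 0.01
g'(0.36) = 0.41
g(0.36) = 0.10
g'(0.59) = 5.54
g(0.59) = 0.46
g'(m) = -exp(m)/((exp(m) - 6)*(exp(m) - 4)*(exp(m) - 3)*(exp(m) - 2)^2) - exp(m)/((exp(m) - 6)*(exp(m) - 4)*(exp(m) - 3)^2*(exp(m) - 2)) - exp(m)/((exp(m) - 6)*(exp(m) - 4)^2*(exp(m) - 3)*(exp(m) - 2)) - exp(m)/((exp(m) - 6)^2*(exp(m) - 4)*(exp(m) - 3)*(exp(m) - 2))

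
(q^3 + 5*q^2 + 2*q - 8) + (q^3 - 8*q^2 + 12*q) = 2*q^3 - 3*q^2 + 14*q - 8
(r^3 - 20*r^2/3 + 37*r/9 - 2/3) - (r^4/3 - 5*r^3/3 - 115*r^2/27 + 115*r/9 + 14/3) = -r^4/3 + 8*r^3/3 - 65*r^2/27 - 26*r/3 - 16/3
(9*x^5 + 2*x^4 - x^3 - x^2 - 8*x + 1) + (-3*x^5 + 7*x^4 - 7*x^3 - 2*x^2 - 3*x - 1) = 6*x^5 + 9*x^4 - 8*x^3 - 3*x^2 - 11*x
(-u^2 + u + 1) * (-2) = 2*u^2 - 2*u - 2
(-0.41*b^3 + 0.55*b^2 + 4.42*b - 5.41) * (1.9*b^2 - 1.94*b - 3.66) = -0.779*b^5 + 1.8404*b^4 + 8.8316*b^3 - 20.8668*b^2 - 5.6818*b + 19.8006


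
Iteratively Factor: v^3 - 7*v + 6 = (v - 2)*(v^2 + 2*v - 3) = (v - 2)*(v - 1)*(v + 3)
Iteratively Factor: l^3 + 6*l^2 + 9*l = (l)*(l^2 + 6*l + 9) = l*(l + 3)*(l + 3)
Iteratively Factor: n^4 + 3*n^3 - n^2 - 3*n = (n)*(n^3 + 3*n^2 - n - 3) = n*(n + 3)*(n^2 - 1) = n*(n - 1)*(n + 3)*(n + 1)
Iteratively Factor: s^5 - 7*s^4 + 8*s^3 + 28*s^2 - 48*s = (s - 3)*(s^4 - 4*s^3 - 4*s^2 + 16*s) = (s - 3)*(s - 2)*(s^3 - 2*s^2 - 8*s) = (s - 4)*(s - 3)*(s - 2)*(s^2 + 2*s) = (s - 4)*(s - 3)*(s - 2)*(s + 2)*(s)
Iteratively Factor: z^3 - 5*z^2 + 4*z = (z - 4)*(z^2 - z) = z*(z - 4)*(z - 1)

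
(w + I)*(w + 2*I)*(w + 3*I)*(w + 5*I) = w^4 + 11*I*w^3 - 41*w^2 - 61*I*w + 30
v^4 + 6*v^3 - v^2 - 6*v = v*(v - 1)*(v + 1)*(v + 6)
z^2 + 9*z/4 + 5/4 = (z + 1)*(z + 5/4)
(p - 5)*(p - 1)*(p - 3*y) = p^3 - 3*p^2*y - 6*p^2 + 18*p*y + 5*p - 15*y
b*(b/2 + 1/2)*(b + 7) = b^3/2 + 4*b^2 + 7*b/2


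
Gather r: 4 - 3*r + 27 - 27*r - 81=-30*r - 50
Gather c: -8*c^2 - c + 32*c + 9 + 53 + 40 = -8*c^2 + 31*c + 102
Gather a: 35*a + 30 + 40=35*a + 70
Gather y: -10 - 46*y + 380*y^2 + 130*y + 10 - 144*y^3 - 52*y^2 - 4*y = -144*y^3 + 328*y^2 + 80*y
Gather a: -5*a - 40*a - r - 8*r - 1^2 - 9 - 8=-45*a - 9*r - 18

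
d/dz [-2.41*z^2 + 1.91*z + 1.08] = 1.91 - 4.82*z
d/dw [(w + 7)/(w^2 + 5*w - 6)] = (w^2 + 5*w - (w + 7)*(2*w + 5) - 6)/(w^2 + 5*w - 6)^2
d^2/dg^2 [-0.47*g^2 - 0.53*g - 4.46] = -0.940000000000000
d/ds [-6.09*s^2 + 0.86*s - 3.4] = 0.86 - 12.18*s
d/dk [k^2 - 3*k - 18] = 2*k - 3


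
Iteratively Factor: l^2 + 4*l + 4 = (l + 2)*(l + 2)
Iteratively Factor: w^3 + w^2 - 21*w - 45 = (w + 3)*(w^2 - 2*w - 15) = (w + 3)^2*(w - 5)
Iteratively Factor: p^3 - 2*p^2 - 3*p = (p + 1)*(p^2 - 3*p) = p*(p + 1)*(p - 3)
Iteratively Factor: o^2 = (o)*(o)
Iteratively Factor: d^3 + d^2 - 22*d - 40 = (d + 2)*(d^2 - d - 20) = (d - 5)*(d + 2)*(d + 4)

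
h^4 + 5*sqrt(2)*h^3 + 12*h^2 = h^2*(h + 2*sqrt(2))*(h + 3*sqrt(2))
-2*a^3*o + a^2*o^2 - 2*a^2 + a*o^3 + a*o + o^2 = (-a + o)*(2*a + o)*(a*o + 1)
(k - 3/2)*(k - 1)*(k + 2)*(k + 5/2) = k^4 + 2*k^3 - 19*k^2/4 - 23*k/4 + 15/2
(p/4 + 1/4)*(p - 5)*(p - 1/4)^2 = p^4/4 - 9*p^3/8 - 47*p^2/64 + 9*p/16 - 5/64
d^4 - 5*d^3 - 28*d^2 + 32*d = d*(d - 8)*(d - 1)*(d + 4)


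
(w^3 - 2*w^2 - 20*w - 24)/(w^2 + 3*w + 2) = (w^2 - 4*w - 12)/(w + 1)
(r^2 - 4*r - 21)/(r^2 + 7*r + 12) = (r - 7)/(r + 4)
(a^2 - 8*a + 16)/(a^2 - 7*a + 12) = (a - 4)/(a - 3)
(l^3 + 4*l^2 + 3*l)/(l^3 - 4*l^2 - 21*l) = (l + 1)/(l - 7)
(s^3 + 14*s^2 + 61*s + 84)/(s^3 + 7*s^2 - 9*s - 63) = (s + 4)/(s - 3)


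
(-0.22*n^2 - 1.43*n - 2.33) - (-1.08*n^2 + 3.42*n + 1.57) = 0.86*n^2 - 4.85*n - 3.9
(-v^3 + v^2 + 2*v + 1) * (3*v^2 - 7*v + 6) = -3*v^5 + 10*v^4 - 7*v^3 - 5*v^2 + 5*v + 6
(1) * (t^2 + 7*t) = t^2 + 7*t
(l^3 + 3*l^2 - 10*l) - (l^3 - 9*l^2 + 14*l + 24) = 12*l^2 - 24*l - 24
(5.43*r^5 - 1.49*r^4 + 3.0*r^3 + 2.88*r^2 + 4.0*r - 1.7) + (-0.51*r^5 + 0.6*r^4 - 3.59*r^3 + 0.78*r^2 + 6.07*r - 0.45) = 4.92*r^5 - 0.89*r^4 - 0.59*r^3 + 3.66*r^2 + 10.07*r - 2.15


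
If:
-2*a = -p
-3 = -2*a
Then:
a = 3/2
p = 3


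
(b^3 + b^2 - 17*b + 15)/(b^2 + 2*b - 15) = b - 1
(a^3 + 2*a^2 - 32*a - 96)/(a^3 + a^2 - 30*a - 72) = (a + 4)/(a + 3)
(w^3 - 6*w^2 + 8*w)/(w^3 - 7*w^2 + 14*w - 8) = w/(w - 1)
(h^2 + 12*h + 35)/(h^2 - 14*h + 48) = (h^2 + 12*h + 35)/(h^2 - 14*h + 48)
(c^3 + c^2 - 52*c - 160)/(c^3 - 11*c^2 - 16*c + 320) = (c + 4)/(c - 8)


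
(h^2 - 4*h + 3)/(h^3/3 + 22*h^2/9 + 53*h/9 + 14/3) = 9*(h^2 - 4*h + 3)/(3*h^3 + 22*h^2 + 53*h + 42)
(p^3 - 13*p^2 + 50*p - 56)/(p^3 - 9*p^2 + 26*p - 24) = (p - 7)/(p - 3)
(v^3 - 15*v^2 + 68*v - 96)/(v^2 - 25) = (v^3 - 15*v^2 + 68*v - 96)/(v^2 - 25)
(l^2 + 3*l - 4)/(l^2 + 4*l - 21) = (l^2 + 3*l - 4)/(l^2 + 4*l - 21)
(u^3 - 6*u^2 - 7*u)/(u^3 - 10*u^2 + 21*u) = (u + 1)/(u - 3)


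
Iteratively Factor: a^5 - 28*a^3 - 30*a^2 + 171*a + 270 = (a + 3)*(a^4 - 3*a^3 - 19*a^2 + 27*a + 90) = (a - 3)*(a + 3)*(a^3 - 19*a - 30) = (a - 5)*(a - 3)*(a + 3)*(a^2 + 5*a + 6) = (a - 5)*(a - 3)*(a + 2)*(a + 3)*(a + 3)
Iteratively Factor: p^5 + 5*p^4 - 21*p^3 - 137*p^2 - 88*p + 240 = (p + 4)*(p^4 + p^3 - 25*p^2 - 37*p + 60) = (p - 1)*(p + 4)*(p^3 + 2*p^2 - 23*p - 60) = (p - 5)*(p - 1)*(p + 4)*(p^2 + 7*p + 12) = (p - 5)*(p - 1)*(p + 3)*(p + 4)*(p + 4)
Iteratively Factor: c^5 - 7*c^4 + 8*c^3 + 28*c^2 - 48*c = (c - 3)*(c^4 - 4*c^3 - 4*c^2 + 16*c) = c*(c - 3)*(c^3 - 4*c^2 - 4*c + 16) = c*(c - 4)*(c - 3)*(c^2 - 4) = c*(c - 4)*(c - 3)*(c + 2)*(c - 2)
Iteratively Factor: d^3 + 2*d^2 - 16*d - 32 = (d + 4)*(d^2 - 2*d - 8) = (d - 4)*(d + 4)*(d + 2)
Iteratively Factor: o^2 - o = (o - 1)*(o)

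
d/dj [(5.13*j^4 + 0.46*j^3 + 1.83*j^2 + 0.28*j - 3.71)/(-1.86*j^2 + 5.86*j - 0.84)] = (-19.0836*j^5 + 89.3298*j^4 - 11.8456*j^3 + 10.0854*j^2 - 16.8756*j + 21.5054)/(3.4596*j^4 - 21.7992*j^3 + 37.4644*j^2 - 9.8448*j + 0.7056)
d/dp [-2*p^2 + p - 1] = 1 - 4*p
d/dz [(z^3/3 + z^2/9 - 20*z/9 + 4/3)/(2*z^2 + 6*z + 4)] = (3*z^4 + 18*z^3 + 41*z^2 - 20*z - 76)/(18*(z^4 + 6*z^3 + 13*z^2 + 12*z + 4))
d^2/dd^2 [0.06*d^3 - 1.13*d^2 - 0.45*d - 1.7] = 0.36*d - 2.26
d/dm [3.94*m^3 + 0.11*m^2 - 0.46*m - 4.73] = 11.82*m^2 + 0.22*m - 0.46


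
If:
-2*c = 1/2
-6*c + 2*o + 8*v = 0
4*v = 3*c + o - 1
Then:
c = -1/4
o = 1/2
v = -5/16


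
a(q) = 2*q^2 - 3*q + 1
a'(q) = 4*q - 3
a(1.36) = 0.62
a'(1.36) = 2.44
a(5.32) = 41.64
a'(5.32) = 18.28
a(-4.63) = 57.76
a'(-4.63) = -21.52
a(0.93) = -0.06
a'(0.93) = 0.72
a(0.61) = -0.09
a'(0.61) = -0.56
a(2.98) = 9.82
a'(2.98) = 8.92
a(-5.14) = 69.26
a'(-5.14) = -23.56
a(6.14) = 57.98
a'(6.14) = 21.56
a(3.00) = 10.00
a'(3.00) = 9.00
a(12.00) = 253.00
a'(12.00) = 45.00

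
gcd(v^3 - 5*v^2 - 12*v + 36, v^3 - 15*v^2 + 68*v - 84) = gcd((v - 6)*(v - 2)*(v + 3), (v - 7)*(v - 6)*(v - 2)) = v^2 - 8*v + 12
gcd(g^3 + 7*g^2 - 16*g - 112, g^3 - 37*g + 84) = g^2 + 3*g - 28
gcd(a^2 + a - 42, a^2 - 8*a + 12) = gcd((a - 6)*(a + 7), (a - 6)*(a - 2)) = a - 6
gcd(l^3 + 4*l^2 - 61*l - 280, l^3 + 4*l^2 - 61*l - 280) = l^3 + 4*l^2 - 61*l - 280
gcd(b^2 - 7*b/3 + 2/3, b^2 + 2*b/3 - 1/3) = b - 1/3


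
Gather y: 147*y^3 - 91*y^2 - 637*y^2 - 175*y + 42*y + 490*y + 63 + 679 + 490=147*y^3 - 728*y^2 + 357*y + 1232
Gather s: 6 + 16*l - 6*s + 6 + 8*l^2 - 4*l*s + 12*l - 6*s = 8*l^2 + 28*l + s*(-4*l - 12) + 12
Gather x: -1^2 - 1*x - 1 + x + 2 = 0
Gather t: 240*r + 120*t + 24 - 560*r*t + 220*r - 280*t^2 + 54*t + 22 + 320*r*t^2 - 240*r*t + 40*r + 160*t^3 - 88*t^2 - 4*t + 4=500*r + 160*t^3 + t^2*(320*r - 368) + t*(170 - 800*r) + 50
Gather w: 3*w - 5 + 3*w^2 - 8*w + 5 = 3*w^2 - 5*w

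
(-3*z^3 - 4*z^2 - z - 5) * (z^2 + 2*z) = -3*z^5 - 10*z^4 - 9*z^3 - 7*z^2 - 10*z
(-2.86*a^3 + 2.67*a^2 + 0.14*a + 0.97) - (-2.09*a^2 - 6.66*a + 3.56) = -2.86*a^3 + 4.76*a^2 + 6.8*a - 2.59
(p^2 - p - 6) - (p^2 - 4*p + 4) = 3*p - 10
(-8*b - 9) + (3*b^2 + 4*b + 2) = 3*b^2 - 4*b - 7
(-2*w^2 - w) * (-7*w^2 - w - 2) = 14*w^4 + 9*w^3 + 5*w^2 + 2*w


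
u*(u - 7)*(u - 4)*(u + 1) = u^4 - 10*u^3 + 17*u^2 + 28*u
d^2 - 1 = (d - 1)*(d + 1)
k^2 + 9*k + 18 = (k + 3)*(k + 6)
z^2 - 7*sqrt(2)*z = z*(z - 7*sqrt(2))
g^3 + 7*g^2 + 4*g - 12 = (g - 1)*(g + 2)*(g + 6)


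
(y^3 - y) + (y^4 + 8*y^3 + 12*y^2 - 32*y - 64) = y^4 + 9*y^3 + 12*y^2 - 33*y - 64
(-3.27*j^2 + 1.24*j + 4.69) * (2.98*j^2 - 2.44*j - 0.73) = -9.7446*j^4 + 11.674*j^3 + 13.3377*j^2 - 12.3488*j - 3.4237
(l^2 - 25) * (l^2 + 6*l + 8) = l^4 + 6*l^3 - 17*l^2 - 150*l - 200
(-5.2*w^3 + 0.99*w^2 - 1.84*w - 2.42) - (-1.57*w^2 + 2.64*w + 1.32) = -5.2*w^3 + 2.56*w^2 - 4.48*w - 3.74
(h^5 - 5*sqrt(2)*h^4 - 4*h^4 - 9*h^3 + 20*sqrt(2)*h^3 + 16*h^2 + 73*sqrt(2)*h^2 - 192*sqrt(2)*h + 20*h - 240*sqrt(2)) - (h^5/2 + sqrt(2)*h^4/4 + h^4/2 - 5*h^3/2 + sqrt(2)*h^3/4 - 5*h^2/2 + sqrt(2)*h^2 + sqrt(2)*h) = h^5/2 - 21*sqrt(2)*h^4/4 - 9*h^4/2 - 13*h^3/2 + 79*sqrt(2)*h^3/4 + 37*h^2/2 + 72*sqrt(2)*h^2 - 193*sqrt(2)*h + 20*h - 240*sqrt(2)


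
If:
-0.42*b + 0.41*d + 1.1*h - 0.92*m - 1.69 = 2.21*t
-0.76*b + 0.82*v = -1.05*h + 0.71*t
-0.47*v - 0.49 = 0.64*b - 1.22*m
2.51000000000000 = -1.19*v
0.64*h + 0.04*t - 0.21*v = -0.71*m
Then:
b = -0.56570963113529*t - 1.44238284929563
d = 3.42922097616385*t - 1.59395182052162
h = 0.26672445746398*t + 0.603208444255325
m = -0.296765708136546*t - 1.1675980011183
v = -2.11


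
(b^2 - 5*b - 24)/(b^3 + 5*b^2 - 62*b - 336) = (b + 3)/(b^2 + 13*b + 42)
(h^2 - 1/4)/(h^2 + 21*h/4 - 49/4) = (4*h^2 - 1)/(4*h^2 + 21*h - 49)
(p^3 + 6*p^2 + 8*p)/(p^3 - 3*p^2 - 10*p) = (p + 4)/(p - 5)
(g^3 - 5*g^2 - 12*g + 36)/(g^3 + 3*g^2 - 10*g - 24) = (g^3 - 5*g^2 - 12*g + 36)/(g^3 + 3*g^2 - 10*g - 24)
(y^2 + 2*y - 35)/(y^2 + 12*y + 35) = (y - 5)/(y + 5)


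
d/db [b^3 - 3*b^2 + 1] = 3*b*(b - 2)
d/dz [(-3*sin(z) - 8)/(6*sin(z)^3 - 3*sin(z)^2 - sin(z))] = (36*sin(z)^3 + 135*sin(z)^2 - 48*sin(z) - 8)*cos(z)/((6*sin(z)^2 - 3*sin(z) - 1)^2*sin(z)^2)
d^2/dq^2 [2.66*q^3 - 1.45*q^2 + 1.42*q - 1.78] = 15.96*q - 2.9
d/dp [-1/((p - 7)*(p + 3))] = 2*(p - 2)/((p - 7)^2*(p + 3)^2)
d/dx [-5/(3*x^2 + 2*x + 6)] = 10*(3*x + 1)/(3*x^2 + 2*x + 6)^2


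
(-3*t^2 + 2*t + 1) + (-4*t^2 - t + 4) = -7*t^2 + t + 5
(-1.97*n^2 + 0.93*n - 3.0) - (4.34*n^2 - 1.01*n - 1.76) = -6.31*n^2 + 1.94*n - 1.24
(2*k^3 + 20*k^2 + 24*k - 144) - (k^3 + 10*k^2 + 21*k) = k^3 + 10*k^2 + 3*k - 144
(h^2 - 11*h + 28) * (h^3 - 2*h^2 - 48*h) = h^5 - 13*h^4 + 2*h^3 + 472*h^2 - 1344*h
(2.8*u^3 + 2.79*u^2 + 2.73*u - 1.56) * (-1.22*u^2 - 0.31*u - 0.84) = -3.416*u^5 - 4.2718*u^4 - 6.5475*u^3 - 1.2867*u^2 - 1.8096*u + 1.3104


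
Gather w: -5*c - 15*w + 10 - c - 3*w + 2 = -6*c - 18*w + 12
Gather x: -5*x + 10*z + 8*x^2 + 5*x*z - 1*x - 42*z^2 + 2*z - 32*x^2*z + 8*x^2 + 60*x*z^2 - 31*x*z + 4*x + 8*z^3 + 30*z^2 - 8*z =x^2*(16 - 32*z) + x*(60*z^2 - 26*z - 2) + 8*z^3 - 12*z^2 + 4*z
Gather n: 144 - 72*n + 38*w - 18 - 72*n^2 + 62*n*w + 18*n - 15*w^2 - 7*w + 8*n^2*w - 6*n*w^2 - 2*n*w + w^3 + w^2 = n^2*(8*w - 72) + n*(-6*w^2 + 60*w - 54) + w^3 - 14*w^2 + 31*w + 126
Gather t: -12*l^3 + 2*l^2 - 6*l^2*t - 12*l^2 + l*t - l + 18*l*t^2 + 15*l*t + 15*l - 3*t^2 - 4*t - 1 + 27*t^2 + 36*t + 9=-12*l^3 - 10*l^2 + 14*l + t^2*(18*l + 24) + t*(-6*l^2 + 16*l + 32) + 8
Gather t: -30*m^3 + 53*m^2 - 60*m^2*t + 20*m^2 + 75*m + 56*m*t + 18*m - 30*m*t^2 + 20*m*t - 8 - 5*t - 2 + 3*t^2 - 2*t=-30*m^3 + 73*m^2 + 93*m + t^2*(3 - 30*m) + t*(-60*m^2 + 76*m - 7) - 10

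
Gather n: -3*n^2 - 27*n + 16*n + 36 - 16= -3*n^2 - 11*n + 20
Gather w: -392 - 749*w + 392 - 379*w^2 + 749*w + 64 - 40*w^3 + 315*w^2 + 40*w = -40*w^3 - 64*w^2 + 40*w + 64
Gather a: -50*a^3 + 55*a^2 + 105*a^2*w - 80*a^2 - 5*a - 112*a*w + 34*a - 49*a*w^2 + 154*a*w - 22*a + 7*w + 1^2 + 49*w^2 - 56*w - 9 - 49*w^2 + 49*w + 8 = -50*a^3 + a^2*(105*w - 25) + a*(-49*w^2 + 42*w + 7)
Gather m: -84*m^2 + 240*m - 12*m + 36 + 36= -84*m^2 + 228*m + 72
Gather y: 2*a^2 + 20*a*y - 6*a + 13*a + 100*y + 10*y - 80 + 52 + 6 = 2*a^2 + 7*a + y*(20*a + 110) - 22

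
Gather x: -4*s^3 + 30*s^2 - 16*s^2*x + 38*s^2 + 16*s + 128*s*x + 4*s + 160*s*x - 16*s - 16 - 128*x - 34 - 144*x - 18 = -4*s^3 + 68*s^2 + 4*s + x*(-16*s^2 + 288*s - 272) - 68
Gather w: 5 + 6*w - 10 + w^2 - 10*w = w^2 - 4*w - 5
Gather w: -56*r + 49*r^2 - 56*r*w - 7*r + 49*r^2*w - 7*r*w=49*r^2 - 63*r + w*(49*r^2 - 63*r)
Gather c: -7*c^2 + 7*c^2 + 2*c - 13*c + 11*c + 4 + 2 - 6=0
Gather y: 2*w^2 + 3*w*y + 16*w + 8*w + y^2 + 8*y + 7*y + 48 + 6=2*w^2 + 24*w + y^2 + y*(3*w + 15) + 54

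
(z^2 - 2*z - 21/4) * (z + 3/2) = z^3 - z^2/2 - 33*z/4 - 63/8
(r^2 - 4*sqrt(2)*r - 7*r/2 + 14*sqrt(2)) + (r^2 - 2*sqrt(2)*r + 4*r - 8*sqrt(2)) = 2*r^2 - 6*sqrt(2)*r + r/2 + 6*sqrt(2)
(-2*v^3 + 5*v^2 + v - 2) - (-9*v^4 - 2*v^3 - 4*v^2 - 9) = 9*v^4 + 9*v^2 + v + 7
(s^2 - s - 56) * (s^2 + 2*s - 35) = s^4 + s^3 - 93*s^2 - 77*s + 1960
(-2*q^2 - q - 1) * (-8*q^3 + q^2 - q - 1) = 16*q^5 + 6*q^4 + 9*q^3 + 2*q^2 + 2*q + 1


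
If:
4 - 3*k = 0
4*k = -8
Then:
No Solution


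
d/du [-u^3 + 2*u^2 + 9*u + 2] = -3*u^2 + 4*u + 9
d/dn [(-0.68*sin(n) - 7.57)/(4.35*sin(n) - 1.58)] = 34.0039*cos(n)/(4.35*sin(n) - 1.58)^2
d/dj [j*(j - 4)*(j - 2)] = 3*j^2 - 12*j + 8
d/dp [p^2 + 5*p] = 2*p + 5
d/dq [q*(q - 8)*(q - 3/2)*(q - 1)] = 4*q^3 - 63*q^2/2 + 43*q - 12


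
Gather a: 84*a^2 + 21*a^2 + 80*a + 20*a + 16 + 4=105*a^2 + 100*a + 20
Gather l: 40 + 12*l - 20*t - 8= 12*l - 20*t + 32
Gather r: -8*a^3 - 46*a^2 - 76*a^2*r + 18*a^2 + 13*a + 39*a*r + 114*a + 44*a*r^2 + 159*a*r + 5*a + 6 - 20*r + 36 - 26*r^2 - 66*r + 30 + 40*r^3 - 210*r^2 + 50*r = -8*a^3 - 28*a^2 + 132*a + 40*r^3 + r^2*(44*a - 236) + r*(-76*a^2 + 198*a - 36) + 72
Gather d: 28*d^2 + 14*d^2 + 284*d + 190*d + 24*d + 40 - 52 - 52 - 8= 42*d^2 + 498*d - 72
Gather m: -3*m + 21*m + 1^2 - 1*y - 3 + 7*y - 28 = 18*m + 6*y - 30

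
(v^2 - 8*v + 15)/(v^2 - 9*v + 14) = (v^2 - 8*v + 15)/(v^2 - 9*v + 14)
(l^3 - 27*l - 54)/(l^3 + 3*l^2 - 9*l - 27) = (l - 6)/(l - 3)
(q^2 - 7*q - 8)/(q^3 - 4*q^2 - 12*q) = (-q^2 + 7*q + 8)/(q*(-q^2 + 4*q + 12))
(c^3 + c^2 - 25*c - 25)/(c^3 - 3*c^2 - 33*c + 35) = (c^2 - 4*c - 5)/(c^2 - 8*c + 7)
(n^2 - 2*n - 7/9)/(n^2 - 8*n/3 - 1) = (n - 7/3)/(n - 3)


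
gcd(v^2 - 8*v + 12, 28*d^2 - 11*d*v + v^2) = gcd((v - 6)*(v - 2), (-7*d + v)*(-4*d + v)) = 1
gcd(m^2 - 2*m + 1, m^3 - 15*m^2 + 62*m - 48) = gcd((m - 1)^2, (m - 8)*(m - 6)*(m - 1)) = m - 1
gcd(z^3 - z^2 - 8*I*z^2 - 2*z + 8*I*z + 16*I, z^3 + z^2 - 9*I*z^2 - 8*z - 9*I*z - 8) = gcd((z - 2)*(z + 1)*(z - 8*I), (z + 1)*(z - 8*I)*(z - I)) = z^2 + z*(1 - 8*I) - 8*I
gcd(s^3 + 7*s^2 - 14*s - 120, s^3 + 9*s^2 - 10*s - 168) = s^2 + 2*s - 24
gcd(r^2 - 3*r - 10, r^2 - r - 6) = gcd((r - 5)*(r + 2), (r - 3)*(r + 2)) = r + 2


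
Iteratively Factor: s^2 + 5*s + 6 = (s + 3)*(s + 2)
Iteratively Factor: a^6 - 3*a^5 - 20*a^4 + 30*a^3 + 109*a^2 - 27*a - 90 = (a + 3)*(a^5 - 6*a^4 - 2*a^3 + 36*a^2 + a - 30) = (a + 1)*(a + 3)*(a^4 - 7*a^3 + 5*a^2 + 31*a - 30) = (a + 1)*(a + 2)*(a + 3)*(a^3 - 9*a^2 + 23*a - 15) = (a - 3)*(a + 1)*(a + 2)*(a + 3)*(a^2 - 6*a + 5) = (a - 3)*(a - 1)*(a + 1)*(a + 2)*(a + 3)*(a - 5)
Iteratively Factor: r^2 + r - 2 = (r + 2)*(r - 1)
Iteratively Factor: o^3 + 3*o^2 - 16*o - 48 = (o + 4)*(o^2 - o - 12) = (o - 4)*(o + 4)*(o + 3)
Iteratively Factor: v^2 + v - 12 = (v - 3)*(v + 4)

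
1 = 1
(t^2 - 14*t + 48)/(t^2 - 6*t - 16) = (t - 6)/(t + 2)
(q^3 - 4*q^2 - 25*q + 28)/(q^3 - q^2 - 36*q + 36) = (q^2 - 3*q - 28)/(q^2 - 36)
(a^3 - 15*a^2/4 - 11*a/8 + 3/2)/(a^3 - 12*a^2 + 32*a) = (a^2 + a/4 - 3/8)/(a*(a - 8))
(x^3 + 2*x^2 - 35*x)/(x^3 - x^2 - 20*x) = (x + 7)/(x + 4)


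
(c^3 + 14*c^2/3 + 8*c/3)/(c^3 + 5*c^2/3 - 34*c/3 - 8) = c/(c - 3)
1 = 1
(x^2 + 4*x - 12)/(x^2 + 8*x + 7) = (x^2 + 4*x - 12)/(x^2 + 8*x + 7)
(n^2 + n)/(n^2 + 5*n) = (n + 1)/(n + 5)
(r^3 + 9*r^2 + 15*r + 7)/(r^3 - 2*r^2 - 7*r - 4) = (r + 7)/(r - 4)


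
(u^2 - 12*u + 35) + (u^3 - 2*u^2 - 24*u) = u^3 - u^2 - 36*u + 35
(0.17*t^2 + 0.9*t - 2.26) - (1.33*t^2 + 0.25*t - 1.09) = -1.16*t^2 + 0.65*t - 1.17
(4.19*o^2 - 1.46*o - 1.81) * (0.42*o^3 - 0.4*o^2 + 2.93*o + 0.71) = 1.7598*o^5 - 2.2892*o^4 + 12.1005*o^3 - 0.5789*o^2 - 6.3399*o - 1.2851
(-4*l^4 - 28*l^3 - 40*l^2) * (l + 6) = -4*l^5 - 52*l^4 - 208*l^3 - 240*l^2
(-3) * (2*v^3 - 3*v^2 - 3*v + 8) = -6*v^3 + 9*v^2 + 9*v - 24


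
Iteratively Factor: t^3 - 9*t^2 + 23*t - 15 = (t - 3)*(t^2 - 6*t + 5) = (t - 3)*(t - 1)*(t - 5)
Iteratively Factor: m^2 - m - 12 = (m + 3)*(m - 4)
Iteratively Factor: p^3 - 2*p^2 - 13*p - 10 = (p + 2)*(p^2 - 4*p - 5) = (p - 5)*(p + 2)*(p + 1)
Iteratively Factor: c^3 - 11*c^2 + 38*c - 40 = (c - 2)*(c^2 - 9*c + 20) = (c - 4)*(c - 2)*(c - 5)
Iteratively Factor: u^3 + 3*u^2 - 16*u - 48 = (u + 3)*(u^2 - 16) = (u - 4)*(u + 3)*(u + 4)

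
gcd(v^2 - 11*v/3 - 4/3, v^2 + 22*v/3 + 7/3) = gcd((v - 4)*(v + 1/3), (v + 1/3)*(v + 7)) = v + 1/3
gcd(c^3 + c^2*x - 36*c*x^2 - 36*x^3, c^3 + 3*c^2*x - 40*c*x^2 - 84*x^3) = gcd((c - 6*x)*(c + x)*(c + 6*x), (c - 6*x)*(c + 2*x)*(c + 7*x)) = -c + 6*x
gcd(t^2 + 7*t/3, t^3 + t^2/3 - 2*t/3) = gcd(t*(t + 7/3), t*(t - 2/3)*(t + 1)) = t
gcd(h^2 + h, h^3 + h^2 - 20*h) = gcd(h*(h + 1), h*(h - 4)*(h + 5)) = h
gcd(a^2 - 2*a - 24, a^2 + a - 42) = a - 6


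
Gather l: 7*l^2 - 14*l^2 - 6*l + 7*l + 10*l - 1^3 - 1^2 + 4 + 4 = -7*l^2 + 11*l + 6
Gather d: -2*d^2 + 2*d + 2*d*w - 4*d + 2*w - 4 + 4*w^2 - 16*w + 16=-2*d^2 + d*(2*w - 2) + 4*w^2 - 14*w + 12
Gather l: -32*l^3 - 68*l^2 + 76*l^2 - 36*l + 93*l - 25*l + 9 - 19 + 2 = -32*l^3 + 8*l^2 + 32*l - 8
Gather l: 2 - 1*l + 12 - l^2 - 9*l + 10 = -l^2 - 10*l + 24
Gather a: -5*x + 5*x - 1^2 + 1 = 0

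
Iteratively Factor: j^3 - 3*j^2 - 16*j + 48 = (j - 3)*(j^2 - 16) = (j - 4)*(j - 3)*(j + 4)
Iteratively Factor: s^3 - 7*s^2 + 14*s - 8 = (s - 1)*(s^2 - 6*s + 8) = (s - 4)*(s - 1)*(s - 2)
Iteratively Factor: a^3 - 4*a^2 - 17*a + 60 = (a + 4)*(a^2 - 8*a + 15) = (a - 5)*(a + 4)*(a - 3)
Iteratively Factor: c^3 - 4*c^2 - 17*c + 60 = (c - 5)*(c^2 + c - 12) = (c - 5)*(c - 3)*(c + 4)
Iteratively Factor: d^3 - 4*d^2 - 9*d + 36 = (d + 3)*(d^2 - 7*d + 12) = (d - 3)*(d + 3)*(d - 4)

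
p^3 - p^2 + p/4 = p*(p - 1/2)^2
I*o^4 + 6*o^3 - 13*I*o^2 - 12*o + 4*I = (o - 2*I)^2*(o - I)*(I*o + 1)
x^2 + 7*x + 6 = (x + 1)*(x + 6)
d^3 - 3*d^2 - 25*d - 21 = (d - 7)*(d + 1)*(d + 3)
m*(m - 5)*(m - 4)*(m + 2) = m^4 - 7*m^3 + 2*m^2 + 40*m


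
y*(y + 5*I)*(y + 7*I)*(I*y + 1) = I*y^4 - 11*y^3 - 23*I*y^2 - 35*y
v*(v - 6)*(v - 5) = v^3 - 11*v^2 + 30*v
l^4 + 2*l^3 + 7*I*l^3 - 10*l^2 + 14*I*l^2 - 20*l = l*(l + 2)*(l + 2*I)*(l + 5*I)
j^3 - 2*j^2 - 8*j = j*(j - 4)*(j + 2)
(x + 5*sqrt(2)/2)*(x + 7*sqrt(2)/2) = x^2 + 6*sqrt(2)*x + 35/2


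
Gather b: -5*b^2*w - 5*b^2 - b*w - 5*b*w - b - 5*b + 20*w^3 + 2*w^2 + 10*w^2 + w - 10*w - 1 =b^2*(-5*w - 5) + b*(-6*w - 6) + 20*w^3 + 12*w^2 - 9*w - 1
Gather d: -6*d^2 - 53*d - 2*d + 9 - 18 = -6*d^2 - 55*d - 9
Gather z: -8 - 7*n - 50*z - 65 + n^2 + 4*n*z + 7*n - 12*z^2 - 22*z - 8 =n^2 - 12*z^2 + z*(4*n - 72) - 81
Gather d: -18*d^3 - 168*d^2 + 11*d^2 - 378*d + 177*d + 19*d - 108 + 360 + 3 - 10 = -18*d^3 - 157*d^2 - 182*d + 245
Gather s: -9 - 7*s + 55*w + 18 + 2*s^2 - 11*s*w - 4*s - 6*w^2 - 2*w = 2*s^2 + s*(-11*w - 11) - 6*w^2 + 53*w + 9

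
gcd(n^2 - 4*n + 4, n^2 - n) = 1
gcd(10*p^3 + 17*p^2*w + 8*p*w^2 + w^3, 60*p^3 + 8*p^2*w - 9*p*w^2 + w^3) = 2*p + w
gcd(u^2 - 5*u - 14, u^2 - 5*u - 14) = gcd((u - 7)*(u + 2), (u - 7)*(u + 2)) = u^2 - 5*u - 14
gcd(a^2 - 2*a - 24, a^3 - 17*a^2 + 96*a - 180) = a - 6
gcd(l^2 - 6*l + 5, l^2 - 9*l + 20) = l - 5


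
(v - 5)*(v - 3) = v^2 - 8*v + 15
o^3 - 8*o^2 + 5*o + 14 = (o - 7)*(o - 2)*(o + 1)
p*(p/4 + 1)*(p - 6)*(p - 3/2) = p^4/4 - 7*p^3/8 - 21*p^2/4 + 9*p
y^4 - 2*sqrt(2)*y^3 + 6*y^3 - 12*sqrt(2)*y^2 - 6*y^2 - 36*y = y*(y + 6)*(y - 3*sqrt(2))*(y + sqrt(2))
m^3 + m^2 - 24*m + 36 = (m - 3)*(m - 2)*(m + 6)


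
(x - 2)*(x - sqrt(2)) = x^2 - 2*x - sqrt(2)*x + 2*sqrt(2)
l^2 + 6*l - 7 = (l - 1)*(l + 7)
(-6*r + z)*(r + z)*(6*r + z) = -36*r^3 - 36*r^2*z + r*z^2 + z^3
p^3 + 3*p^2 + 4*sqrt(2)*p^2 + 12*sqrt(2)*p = p*(p + 3)*(p + 4*sqrt(2))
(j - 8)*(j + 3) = j^2 - 5*j - 24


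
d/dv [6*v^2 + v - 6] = 12*v + 1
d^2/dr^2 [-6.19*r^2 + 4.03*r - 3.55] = -12.3800000000000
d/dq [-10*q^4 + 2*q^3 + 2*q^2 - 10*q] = -40*q^3 + 6*q^2 + 4*q - 10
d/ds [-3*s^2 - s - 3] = -6*s - 1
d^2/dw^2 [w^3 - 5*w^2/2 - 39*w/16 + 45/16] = 6*w - 5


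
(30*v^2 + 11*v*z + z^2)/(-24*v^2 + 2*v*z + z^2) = (5*v + z)/(-4*v + z)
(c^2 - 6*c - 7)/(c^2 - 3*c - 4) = (c - 7)/(c - 4)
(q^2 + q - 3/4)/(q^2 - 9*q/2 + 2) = (q + 3/2)/(q - 4)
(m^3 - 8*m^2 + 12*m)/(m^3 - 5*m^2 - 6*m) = (m - 2)/(m + 1)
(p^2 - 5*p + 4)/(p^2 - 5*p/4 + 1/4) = 4*(p - 4)/(4*p - 1)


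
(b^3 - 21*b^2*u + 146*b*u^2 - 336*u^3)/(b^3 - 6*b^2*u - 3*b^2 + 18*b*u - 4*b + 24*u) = (b^2 - 15*b*u + 56*u^2)/(b^2 - 3*b - 4)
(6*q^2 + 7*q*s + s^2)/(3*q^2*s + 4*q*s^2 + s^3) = (6*q + s)/(s*(3*q + s))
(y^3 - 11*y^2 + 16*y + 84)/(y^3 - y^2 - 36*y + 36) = (y^2 - 5*y - 14)/(y^2 + 5*y - 6)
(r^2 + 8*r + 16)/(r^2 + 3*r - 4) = (r + 4)/(r - 1)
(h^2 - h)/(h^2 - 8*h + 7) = h/(h - 7)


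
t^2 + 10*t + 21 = (t + 3)*(t + 7)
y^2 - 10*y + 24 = (y - 6)*(y - 4)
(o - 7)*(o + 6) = o^2 - o - 42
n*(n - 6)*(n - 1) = n^3 - 7*n^2 + 6*n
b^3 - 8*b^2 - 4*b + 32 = (b - 8)*(b - 2)*(b + 2)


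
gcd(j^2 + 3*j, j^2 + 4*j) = j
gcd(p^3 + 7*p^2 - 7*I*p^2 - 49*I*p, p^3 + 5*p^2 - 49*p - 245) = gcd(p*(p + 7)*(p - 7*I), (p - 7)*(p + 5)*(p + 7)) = p + 7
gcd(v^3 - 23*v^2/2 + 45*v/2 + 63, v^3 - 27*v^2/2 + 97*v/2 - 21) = v^2 - 13*v + 42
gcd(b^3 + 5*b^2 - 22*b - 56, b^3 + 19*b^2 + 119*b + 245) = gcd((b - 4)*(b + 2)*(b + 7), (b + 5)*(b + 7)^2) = b + 7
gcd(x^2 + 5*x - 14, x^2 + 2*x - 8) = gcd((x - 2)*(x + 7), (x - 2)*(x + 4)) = x - 2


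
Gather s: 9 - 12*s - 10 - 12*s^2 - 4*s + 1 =-12*s^2 - 16*s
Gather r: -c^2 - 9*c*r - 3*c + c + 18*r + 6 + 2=-c^2 - 2*c + r*(18 - 9*c) + 8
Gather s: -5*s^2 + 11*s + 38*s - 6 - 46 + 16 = -5*s^2 + 49*s - 36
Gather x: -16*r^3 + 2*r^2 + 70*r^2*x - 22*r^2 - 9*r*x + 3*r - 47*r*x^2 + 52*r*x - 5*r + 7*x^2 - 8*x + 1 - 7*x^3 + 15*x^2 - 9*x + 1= -16*r^3 - 20*r^2 - 2*r - 7*x^3 + x^2*(22 - 47*r) + x*(70*r^2 + 43*r - 17) + 2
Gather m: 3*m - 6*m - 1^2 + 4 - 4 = -3*m - 1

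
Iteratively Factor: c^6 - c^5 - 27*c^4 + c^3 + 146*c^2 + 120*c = (c - 3)*(c^5 + 2*c^4 - 21*c^3 - 62*c^2 - 40*c) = (c - 3)*(c + 1)*(c^4 + c^3 - 22*c^2 - 40*c) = (c - 3)*(c + 1)*(c + 4)*(c^3 - 3*c^2 - 10*c) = c*(c - 3)*(c + 1)*(c + 4)*(c^2 - 3*c - 10) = c*(c - 5)*(c - 3)*(c + 1)*(c + 4)*(c + 2)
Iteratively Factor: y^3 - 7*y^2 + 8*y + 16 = (y - 4)*(y^2 - 3*y - 4) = (y - 4)*(y + 1)*(y - 4)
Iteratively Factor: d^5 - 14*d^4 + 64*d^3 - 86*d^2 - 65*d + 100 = (d - 5)*(d^4 - 9*d^3 + 19*d^2 + 9*d - 20) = (d - 5)^2*(d^3 - 4*d^2 - d + 4) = (d - 5)^2*(d + 1)*(d^2 - 5*d + 4) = (d - 5)^2*(d - 4)*(d + 1)*(d - 1)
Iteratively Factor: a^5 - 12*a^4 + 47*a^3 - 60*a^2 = (a - 3)*(a^4 - 9*a^3 + 20*a^2) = a*(a - 3)*(a^3 - 9*a^2 + 20*a) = a*(a - 4)*(a - 3)*(a^2 - 5*a) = a^2*(a - 4)*(a - 3)*(a - 5)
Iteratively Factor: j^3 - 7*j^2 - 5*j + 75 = (j - 5)*(j^2 - 2*j - 15) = (j - 5)*(j + 3)*(j - 5)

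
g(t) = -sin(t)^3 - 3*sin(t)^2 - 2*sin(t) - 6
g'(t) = -3*sin(t)^2*cos(t) - 6*sin(t)*cos(t) - 2*cos(t)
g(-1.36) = -5.98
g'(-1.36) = 0.21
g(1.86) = -11.55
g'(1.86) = 3.00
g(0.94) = -10.10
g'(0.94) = -5.19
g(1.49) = -11.96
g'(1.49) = -0.88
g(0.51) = -7.81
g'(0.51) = -4.93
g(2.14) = -10.41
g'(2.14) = 4.95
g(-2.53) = -5.65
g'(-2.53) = -0.37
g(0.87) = -9.73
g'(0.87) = -5.38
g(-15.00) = -5.69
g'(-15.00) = -0.48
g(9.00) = -7.40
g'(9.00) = 4.54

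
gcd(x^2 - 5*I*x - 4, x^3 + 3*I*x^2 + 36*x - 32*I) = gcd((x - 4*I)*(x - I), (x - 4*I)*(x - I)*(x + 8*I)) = x^2 - 5*I*x - 4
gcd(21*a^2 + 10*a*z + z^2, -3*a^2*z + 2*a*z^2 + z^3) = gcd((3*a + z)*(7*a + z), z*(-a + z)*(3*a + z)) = 3*a + z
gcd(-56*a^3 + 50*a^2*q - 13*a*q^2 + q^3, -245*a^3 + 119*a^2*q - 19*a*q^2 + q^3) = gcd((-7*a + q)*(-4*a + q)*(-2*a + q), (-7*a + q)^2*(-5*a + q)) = -7*a + q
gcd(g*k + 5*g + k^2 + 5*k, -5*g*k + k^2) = 1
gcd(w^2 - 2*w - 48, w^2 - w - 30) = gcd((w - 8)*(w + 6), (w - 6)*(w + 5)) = 1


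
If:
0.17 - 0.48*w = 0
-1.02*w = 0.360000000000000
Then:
No Solution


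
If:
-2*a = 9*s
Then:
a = -9*s/2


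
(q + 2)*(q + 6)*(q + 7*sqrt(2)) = q^3 + 8*q^2 + 7*sqrt(2)*q^2 + 12*q + 56*sqrt(2)*q + 84*sqrt(2)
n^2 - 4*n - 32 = (n - 8)*(n + 4)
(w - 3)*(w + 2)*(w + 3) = w^3 + 2*w^2 - 9*w - 18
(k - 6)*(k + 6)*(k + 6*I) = k^3 + 6*I*k^2 - 36*k - 216*I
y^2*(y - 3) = y^3 - 3*y^2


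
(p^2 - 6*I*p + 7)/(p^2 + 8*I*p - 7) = (p - 7*I)/(p + 7*I)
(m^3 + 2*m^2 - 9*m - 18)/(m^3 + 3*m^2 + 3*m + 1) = (m^3 + 2*m^2 - 9*m - 18)/(m^3 + 3*m^2 + 3*m + 1)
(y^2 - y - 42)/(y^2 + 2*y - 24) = (y - 7)/(y - 4)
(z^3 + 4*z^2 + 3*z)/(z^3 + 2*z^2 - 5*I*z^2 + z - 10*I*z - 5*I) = z*(z + 3)/(z^2 + z*(1 - 5*I) - 5*I)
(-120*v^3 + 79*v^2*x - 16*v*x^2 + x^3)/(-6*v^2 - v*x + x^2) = (40*v^2 - 13*v*x + x^2)/(2*v + x)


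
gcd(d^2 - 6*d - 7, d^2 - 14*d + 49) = d - 7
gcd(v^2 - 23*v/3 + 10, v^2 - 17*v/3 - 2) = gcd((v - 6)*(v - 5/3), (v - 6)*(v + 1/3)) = v - 6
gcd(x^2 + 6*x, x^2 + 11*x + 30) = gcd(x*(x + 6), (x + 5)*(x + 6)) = x + 6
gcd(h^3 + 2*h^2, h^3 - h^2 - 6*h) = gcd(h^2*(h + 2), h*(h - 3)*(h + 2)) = h^2 + 2*h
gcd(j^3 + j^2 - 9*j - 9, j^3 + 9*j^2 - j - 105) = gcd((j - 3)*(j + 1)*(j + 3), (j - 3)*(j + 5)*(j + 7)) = j - 3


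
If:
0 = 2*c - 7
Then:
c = 7/2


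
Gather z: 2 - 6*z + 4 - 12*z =6 - 18*z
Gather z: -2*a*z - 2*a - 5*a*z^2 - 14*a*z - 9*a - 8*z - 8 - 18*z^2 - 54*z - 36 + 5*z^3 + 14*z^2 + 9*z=-11*a + 5*z^3 + z^2*(-5*a - 4) + z*(-16*a - 53) - 44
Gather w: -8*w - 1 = -8*w - 1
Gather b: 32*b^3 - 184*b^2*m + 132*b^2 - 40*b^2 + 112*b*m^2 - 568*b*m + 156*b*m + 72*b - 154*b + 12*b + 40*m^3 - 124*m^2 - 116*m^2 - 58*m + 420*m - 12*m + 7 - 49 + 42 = 32*b^3 + b^2*(92 - 184*m) + b*(112*m^2 - 412*m - 70) + 40*m^3 - 240*m^2 + 350*m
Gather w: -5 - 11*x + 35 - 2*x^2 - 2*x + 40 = -2*x^2 - 13*x + 70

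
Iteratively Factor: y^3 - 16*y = (y)*(y^2 - 16) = y*(y - 4)*(y + 4)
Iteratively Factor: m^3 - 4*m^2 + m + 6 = (m + 1)*(m^2 - 5*m + 6) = (m - 3)*(m + 1)*(m - 2)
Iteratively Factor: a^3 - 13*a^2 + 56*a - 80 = (a - 4)*(a^2 - 9*a + 20) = (a - 4)^2*(a - 5)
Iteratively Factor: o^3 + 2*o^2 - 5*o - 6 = (o + 1)*(o^2 + o - 6) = (o - 2)*(o + 1)*(o + 3)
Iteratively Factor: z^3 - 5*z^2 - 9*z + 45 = (z + 3)*(z^2 - 8*z + 15) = (z - 5)*(z + 3)*(z - 3)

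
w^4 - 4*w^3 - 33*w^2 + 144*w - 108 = (w - 6)*(w - 3)*(w - 1)*(w + 6)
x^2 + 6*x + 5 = (x + 1)*(x + 5)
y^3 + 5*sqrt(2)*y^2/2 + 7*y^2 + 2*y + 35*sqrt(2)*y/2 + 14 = (y + 7)*(y + sqrt(2)/2)*(y + 2*sqrt(2))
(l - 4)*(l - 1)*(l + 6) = l^3 + l^2 - 26*l + 24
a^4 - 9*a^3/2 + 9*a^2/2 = a^2*(a - 3)*(a - 3/2)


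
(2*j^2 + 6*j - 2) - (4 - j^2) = 3*j^2 + 6*j - 6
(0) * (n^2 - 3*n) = 0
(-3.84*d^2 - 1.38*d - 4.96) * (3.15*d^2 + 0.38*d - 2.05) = -12.096*d^4 - 5.8062*d^3 - 8.2764*d^2 + 0.9442*d + 10.168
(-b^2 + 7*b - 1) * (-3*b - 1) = 3*b^3 - 20*b^2 - 4*b + 1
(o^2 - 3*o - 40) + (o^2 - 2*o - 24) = 2*o^2 - 5*o - 64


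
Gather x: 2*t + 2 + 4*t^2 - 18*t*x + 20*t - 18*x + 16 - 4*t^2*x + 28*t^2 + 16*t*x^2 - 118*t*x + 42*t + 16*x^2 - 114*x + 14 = 32*t^2 + 64*t + x^2*(16*t + 16) + x*(-4*t^2 - 136*t - 132) + 32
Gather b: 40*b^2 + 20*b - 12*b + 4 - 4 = 40*b^2 + 8*b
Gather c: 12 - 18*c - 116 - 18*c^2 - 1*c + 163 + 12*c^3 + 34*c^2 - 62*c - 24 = 12*c^3 + 16*c^2 - 81*c + 35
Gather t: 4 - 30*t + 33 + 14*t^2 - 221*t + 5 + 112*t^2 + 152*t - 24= 126*t^2 - 99*t + 18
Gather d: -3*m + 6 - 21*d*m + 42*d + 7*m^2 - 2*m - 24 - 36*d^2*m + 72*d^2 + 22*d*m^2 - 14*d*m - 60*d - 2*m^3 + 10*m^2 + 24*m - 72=d^2*(72 - 36*m) + d*(22*m^2 - 35*m - 18) - 2*m^3 + 17*m^2 + 19*m - 90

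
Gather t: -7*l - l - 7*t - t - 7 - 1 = -8*l - 8*t - 8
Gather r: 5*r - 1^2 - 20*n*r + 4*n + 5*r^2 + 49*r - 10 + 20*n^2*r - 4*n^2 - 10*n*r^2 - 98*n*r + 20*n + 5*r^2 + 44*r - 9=-4*n^2 + 24*n + r^2*(10 - 10*n) + r*(20*n^2 - 118*n + 98) - 20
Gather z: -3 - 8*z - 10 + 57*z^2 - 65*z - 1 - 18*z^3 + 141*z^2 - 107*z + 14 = -18*z^3 + 198*z^2 - 180*z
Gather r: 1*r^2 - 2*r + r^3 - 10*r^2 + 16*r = r^3 - 9*r^2 + 14*r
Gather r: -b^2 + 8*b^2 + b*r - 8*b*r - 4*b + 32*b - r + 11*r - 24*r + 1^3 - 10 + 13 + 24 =7*b^2 + 28*b + r*(-7*b - 14) + 28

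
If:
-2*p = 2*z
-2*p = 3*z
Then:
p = 0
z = 0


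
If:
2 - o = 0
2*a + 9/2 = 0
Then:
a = -9/4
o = 2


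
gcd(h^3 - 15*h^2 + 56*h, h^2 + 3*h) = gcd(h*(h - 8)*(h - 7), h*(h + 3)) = h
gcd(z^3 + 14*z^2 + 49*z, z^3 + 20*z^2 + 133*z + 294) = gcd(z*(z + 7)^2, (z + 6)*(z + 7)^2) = z^2 + 14*z + 49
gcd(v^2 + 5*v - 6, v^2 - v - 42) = v + 6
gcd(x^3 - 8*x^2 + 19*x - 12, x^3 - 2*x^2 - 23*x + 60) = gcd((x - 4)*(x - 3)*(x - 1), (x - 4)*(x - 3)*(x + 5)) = x^2 - 7*x + 12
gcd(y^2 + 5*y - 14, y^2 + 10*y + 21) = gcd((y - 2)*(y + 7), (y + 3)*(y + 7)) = y + 7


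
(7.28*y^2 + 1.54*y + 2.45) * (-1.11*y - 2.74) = -8.0808*y^3 - 21.6566*y^2 - 6.9391*y - 6.713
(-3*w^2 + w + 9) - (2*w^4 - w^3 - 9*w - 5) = -2*w^4 + w^3 - 3*w^2 + 10*w + 14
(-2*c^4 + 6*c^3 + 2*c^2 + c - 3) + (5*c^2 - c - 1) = -2*c^4 + 6*c^3 + 7*c^2 - 4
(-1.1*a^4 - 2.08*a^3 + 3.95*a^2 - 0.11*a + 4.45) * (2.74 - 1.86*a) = 2.046*a^5 + 0.8548*a^4 - 13.0462*a^3 + 11.0276*a^2 - 8.5784*a + 12.193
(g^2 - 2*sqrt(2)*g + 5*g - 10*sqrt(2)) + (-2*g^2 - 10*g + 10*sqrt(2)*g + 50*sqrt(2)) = -g^2 - 5*g + 8*sqrt(2)*g + 40*sqrt(2)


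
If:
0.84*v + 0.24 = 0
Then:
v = -0.29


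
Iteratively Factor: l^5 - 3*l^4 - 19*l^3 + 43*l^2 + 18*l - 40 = (l - 1)*(l^4 - 2*l^3 - 21*l^2 + 22*l + 40) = (l - 2)*(l - 1)*(l^3 - 21*l - 20) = (l - 2)*(l - 1)*(l + 1)*(l^2 - l - 20) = (l - 2)*(l - 1)*(l + 1)*(l + 4)*(l - 5)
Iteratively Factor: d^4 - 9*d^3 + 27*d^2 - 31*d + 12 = (d - 1)*(d^3 - 8*d^2 + 19*d - 12) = (d - 3)*(d - 1)*(d^2 - 5*d + 4) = (d - 3)*(d - 1)^2*(d - 4)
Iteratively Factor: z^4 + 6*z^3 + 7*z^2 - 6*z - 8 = (z + 2)*(z^3 + 4*z^2 - z - 4) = (z - 1)*(z + 2)*(z^2 + 5*z + 4) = (z - 1)*(z + 1)*(z + 2)*(z + 4)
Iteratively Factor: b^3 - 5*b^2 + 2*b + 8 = (b - 2)*(b^2 - 3*b - 4) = (b - 4)*(b - 2)*(b + 1)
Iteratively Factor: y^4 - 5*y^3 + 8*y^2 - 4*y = (y)*(y^3 - 5*y^2 + 8*y - 4) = y*(y - 2)*(y^2 - 3*y + 2) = y*(y - 2)^2*(y - 1)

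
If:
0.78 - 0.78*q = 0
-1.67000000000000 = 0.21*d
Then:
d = -7.95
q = 1.00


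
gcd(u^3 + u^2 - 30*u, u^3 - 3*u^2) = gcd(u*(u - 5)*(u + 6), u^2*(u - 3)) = u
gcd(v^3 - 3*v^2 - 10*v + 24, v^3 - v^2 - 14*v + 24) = v - 2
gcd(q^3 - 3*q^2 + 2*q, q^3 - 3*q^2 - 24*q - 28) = 1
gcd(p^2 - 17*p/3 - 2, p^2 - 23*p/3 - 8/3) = p + 1/3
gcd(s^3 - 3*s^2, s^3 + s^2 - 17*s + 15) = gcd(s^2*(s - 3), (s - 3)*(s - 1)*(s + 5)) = s - 3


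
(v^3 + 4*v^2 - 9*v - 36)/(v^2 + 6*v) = (v^3 + 4*v^2 - 9*v - 36)/(v*(v + 6))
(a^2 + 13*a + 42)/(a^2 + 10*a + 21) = (a + 6)/(a + 3)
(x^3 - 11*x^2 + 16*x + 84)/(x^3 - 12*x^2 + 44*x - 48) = (x^2 - 5*x - 14)/(x^2 - 6*x + 8)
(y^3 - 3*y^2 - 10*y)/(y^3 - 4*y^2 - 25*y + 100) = y*(y + 2)/(y^2 + y - 20)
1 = 1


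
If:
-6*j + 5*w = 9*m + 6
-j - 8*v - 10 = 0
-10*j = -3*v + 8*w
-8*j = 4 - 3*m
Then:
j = -1302/2335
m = -1076/7005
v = -2756/2335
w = 594/2335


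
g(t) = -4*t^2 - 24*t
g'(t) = -8*t - 24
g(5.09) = -225.79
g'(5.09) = -64.72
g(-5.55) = 9.99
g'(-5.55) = 20.40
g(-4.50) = 27.00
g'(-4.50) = 12.00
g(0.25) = -6.25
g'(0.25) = -26.00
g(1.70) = -52.36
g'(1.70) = -37.60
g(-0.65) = 13.91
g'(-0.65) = -18.80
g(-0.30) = 6.84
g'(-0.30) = -21.60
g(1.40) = -41.44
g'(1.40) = -35.20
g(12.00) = -864.00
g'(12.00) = -120.00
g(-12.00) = -288.00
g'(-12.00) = 72.00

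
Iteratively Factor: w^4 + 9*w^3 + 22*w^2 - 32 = (w - 1)*(w^3 + 10*w^2 + 32*w + 32) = (w - 1)*(w + 4)*(w^2 + 6*w + 8) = (w - 1)*(w + 4)^2*(w + 2)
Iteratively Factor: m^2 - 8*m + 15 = (m - 3)*(m - 5)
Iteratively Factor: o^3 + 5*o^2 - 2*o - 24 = (o - 2)*(o^2 + 7*o + 12) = (o - 2)*(o + 3)*(o + 4)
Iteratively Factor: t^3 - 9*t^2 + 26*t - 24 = (t - 4)*(t^2 - 5*t + 6) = (t - 4)*(t - 3)*(t - 2)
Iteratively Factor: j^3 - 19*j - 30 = (j + 2)*(j^2 - 2*j - 15) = (j - 5)*(j + 2)*(j + 3)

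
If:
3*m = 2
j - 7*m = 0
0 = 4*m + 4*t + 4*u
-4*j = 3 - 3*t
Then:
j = 14/3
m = 2/3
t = 65/9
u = -71/9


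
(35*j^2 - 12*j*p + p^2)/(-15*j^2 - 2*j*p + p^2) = (-7*j + p)/(3*j + p)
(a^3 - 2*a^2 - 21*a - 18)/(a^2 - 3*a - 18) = a + 1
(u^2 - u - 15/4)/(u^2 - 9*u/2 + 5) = (u + 3/2)/(u - 2)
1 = 1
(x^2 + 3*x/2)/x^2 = (x + 3/2)/x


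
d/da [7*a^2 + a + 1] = 14*a + 1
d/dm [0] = 0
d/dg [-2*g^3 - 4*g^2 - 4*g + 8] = -6*g^2 - 8*g - 4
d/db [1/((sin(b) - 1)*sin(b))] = (-2/tan(b) + cos(b)/sin(b)^2)/(sin(b) - 1)^2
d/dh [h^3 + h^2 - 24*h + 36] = 3*h^2 + 2*h - 24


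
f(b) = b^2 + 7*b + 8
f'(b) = 2*b + 7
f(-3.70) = -4.21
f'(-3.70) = -0.40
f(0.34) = 10.50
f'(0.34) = 7.68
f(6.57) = 97.15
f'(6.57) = 20.14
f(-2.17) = -2.48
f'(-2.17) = 2.66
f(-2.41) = -3.06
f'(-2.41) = 2.18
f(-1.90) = -1.69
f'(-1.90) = 3.20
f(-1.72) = -1.08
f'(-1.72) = 3.56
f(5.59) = 78.38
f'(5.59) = 18.18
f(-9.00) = 26.00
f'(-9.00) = -11.00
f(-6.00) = 2.00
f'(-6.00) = -5.00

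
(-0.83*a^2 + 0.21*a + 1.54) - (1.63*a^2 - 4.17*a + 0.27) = -2.46*a^2 + 4.38*a + 1.27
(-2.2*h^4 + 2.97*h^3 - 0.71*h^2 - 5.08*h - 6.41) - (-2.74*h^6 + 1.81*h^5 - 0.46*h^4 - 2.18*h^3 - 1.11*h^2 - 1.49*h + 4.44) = 2.74*h^6 - 1.81*h^5 - 1.74*h^4 + 5.15*h^3 + 0.4*h^2 - 3.59*h - 10.85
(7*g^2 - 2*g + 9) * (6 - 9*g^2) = -63*g^4 + 18*g^3 - 39*g^2 - 12*g + 54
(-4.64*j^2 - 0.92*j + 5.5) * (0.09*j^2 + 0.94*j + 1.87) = -0.4176*j^4 - 4.4444*j^3 - 9.0466*j^2 + 3.4496*j + 10.285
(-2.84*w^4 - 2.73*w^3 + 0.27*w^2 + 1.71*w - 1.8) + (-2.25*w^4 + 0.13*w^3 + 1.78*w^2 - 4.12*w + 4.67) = -5.09*w^4 - 2.6*w^3 + 2.05*w^2 - 2.41*w + 2.87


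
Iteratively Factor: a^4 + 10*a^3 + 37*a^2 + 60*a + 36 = (a + 2)*(a^3 + 8*a^2 + 21*a + 18) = (a + 2)^2*(a^2 + 6*a + 9) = (a + 2)^2*(a + 3)*(a + 3)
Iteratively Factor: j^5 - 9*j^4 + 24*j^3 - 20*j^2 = (j)*(j^4 - 9*j^3 + 24*j^2 - 20*j) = j*(j - 2)*(j^3 - 7*j^2 + 10*j) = j*(j - 5)*(j - 2)*(j^2 - 2*j) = j*(j - 5)*(j - 2)^2*(j)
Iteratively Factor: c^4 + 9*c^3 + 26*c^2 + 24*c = (c)*(c^3 + 9*c^2 + 26*c + 24) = c*(c + 3)*(c^2 + 6*c + 8) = c*(c + 2)*(c + 3)*(c + 4)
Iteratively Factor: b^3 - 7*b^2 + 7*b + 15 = (b - 3)*(b^2 - 4*b - 5) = (b - 3)*(b + 1)*(b - 5)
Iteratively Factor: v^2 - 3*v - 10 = (v - 5)*(v + 2)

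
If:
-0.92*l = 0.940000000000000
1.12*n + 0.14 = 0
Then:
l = -1.02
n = -0.12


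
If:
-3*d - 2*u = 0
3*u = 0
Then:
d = 0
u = 0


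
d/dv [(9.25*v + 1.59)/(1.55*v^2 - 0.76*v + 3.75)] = (-14.3375*v^2 - 4.929*v + 35.8959)/(2.4025*v^4 - 2.356*v^3 + 12.2026*v^2 - 5.7*v + 14.0625)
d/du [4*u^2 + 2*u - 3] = 8*u + 2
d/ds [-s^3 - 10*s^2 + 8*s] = -3*s^2 - 20*s + 8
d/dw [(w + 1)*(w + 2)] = 2*w + 3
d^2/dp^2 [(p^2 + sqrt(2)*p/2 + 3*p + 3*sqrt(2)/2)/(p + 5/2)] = 4*(-5 + sqrt(2))/(8*p^3 + 60*p^2 + 150*p + 125)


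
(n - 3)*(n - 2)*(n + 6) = n^3 + n^2 - 24*n + 36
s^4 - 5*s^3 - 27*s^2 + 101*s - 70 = (s - 7)*(s - 2)*(s - 1)*(s + 5)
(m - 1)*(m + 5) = m^2 + 4*m - 5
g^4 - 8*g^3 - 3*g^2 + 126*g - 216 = (g - 6)*(g - 3)^2*(g + 4)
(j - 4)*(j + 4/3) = j^2 - 8*j/3 - 16/3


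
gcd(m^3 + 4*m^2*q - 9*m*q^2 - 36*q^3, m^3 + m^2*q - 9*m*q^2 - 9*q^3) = -m^2 + 9*q^2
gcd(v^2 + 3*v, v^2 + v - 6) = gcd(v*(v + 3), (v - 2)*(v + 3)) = v + 3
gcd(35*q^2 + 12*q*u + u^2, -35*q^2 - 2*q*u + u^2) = 5*q + u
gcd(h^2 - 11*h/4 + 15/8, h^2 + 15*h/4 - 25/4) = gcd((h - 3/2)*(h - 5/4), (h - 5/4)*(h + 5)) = h - 5/4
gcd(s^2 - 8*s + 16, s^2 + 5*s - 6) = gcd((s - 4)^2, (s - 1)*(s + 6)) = 1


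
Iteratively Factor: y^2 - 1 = (y + 1)*(y - 1)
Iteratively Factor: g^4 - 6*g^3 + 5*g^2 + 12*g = (g - 4)*(g^3 - 2*g^2 - 3*g) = (g - 4)*(g + 1)*(g^2 - 3*g) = g*(g - 4)*(g + 1)*(g - 3)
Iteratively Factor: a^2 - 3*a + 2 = (a - 1)*(a - 2)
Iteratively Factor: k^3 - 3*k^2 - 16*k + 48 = (k + 4)*(k^2 - 7*k + 12) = (k - 3)*(k + 4)*(k - 4)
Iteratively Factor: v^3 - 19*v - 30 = (v + 2)*(v^2 - 2*v - 15) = (v + 2)*(v + 3)*(v - 5)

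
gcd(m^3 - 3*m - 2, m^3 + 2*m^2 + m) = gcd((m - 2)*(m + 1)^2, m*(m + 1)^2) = m^2 + 2*m + 1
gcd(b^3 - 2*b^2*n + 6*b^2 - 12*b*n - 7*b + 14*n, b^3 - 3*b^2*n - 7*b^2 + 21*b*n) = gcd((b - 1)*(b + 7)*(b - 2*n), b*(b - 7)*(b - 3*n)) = 1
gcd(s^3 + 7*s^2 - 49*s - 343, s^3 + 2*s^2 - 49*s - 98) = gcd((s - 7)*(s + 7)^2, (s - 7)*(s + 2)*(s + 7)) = s^2 - 49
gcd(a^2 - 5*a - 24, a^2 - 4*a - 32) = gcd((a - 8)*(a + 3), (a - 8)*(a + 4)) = a - 8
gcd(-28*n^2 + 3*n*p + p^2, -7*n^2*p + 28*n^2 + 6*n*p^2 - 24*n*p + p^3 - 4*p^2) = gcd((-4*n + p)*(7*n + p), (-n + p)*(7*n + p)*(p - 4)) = 7*n + p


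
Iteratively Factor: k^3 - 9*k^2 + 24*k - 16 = (k - 4)*(k^2 - 5*k + 4) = (k - 4)*(k - 1)*(k - 4)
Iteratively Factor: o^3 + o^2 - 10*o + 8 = (o - 1)*(o^2 + 2*o - 8) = (o - 2)*(o - 1)*(o + 4)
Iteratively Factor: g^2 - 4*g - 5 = (g - 5)*(g + 1)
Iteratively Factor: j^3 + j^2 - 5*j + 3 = (j - 1)*(j^2 + 2*j - 3) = (j - 1)*(j + 3)*(j - 1)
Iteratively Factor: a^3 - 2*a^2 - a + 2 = (a + 1)*(a^2 - 3*a + 2) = (a - 1)*(a + 1)*(a - 2)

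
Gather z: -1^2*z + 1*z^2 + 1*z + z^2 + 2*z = 2*z^2 + 2*z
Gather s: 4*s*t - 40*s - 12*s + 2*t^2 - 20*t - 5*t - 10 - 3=s*(4*t - 52) + 2*t^2 - 25*t - 13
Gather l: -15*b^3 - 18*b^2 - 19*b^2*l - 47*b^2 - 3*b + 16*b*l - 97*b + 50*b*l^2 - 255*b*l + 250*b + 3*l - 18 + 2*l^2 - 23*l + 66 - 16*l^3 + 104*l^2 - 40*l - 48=-15*b^3 - 65*b^2 + 150*b - 16*l^3 + l^2*(50*b + 106) + l*(-19*b^2 - 239*b - 60)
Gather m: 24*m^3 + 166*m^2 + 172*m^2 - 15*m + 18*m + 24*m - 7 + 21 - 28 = 24*m^3 + 338*m^2 + 27*m - 14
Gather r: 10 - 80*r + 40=50 - 80*r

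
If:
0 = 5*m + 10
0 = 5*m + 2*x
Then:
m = -2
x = 5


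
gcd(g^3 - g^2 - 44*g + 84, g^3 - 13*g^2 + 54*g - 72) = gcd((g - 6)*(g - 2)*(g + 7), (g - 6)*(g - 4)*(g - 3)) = g - 6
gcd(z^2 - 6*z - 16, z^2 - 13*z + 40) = z - 8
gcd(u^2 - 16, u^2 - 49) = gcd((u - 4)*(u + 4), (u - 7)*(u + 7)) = 1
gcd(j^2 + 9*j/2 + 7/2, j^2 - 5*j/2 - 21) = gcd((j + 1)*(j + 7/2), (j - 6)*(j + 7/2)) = j + 7/2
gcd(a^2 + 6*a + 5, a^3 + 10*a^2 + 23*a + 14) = a + 1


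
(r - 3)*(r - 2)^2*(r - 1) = r^4 - 8*r^3 + 23*r^2 - 28*r + 12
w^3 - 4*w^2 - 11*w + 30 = (w - 5)*(w - 2)*(w + 3)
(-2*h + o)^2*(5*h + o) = 20*h^3 - 16*h^2*o + h*o^2 + o^3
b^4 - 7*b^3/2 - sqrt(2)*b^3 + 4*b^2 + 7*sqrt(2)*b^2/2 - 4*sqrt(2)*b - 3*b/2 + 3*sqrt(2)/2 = (b - 3/2)*(b - 1)^2*(b - sqrt(2))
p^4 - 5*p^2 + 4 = (p - 2)*(p - 1)*(p + 1)*(p + 2)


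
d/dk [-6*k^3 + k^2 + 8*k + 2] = -18*k^2 + 2*k + 8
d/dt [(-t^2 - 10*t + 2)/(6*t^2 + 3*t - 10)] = (57*t^2 - 4*t + 94)/(36*t^4 + 36*t^3 - 111*t^2 - 60*t + 100)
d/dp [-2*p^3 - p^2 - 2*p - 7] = -6*p^2 - 2*p - 2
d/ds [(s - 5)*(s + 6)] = 2*s + 1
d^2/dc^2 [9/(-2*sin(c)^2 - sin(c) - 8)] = 9*(16*sin(c)^4 + 6*sin(c)^3 - 87*sin(c)^2 - 20*sin(c) + 30)/(sin(c) - cos(2*c) + 9)^3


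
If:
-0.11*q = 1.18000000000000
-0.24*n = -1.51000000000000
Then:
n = 6.29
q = -10.73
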